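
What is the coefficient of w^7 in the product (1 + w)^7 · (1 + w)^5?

792

(1 + w)^7(1 + w)^5 = (1 + w)^12, so the coefficient of w^7 is C(12,7)·1^7 = 792·1 = 792.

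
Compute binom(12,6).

924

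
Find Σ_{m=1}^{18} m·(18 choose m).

2359296

Differentiating (1+x)^18 and setting x=1: Σ m·C(18,m) = 18·2^17 = 2359296.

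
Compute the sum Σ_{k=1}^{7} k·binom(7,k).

Differentiating (1+x)^7 and setting x=1: Σ k·C(7,k) = 7·2^6 = 448.

448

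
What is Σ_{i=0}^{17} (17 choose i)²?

2333606220

Σ C(17,i)² is the coefficient of x^17 in (1+x)^17(1+x)^17 = (1+x)^34, i.e. C(34,17) = 2333606220.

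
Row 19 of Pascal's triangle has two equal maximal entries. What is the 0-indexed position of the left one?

For odd n = 19, C(19,m) peaks at m = (n−1)/2 and (n+1)/2; the lesser is 9.

9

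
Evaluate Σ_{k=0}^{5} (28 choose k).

122438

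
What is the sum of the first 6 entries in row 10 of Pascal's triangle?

638

1 + 10 + 45 + 120 + 210 + 252 = 638.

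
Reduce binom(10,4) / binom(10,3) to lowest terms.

C(n,k+1)/C(n,k) = (n−k)/(k+1) = (10−3)/(3+1) = 7/4.

7/4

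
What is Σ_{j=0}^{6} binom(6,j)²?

924

By Vandermonde's identity, Σ C(6,j)² = C(12,6) = 924.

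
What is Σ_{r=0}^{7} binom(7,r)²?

By Vandermonde's identity, Σ C(7,r)² = C(14,7) = 3432.

3432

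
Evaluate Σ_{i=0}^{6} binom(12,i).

2510

1 + 12 + 66 + 220 + 495 + 792 + 924 = 2510.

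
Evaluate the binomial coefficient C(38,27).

1203322288

C(38,27) = C(38,11) by symmetry.
C(38,11) = (38·37·36·35·34·33·32·31·30·29·28) / 11! = 48032775105638400 / 39916800 = 1203322288.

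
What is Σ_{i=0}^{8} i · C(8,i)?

1024

Since i·C(8,i) = 8·C(7,i−1), the sum is 8·2^7 = 8·128 = 1024.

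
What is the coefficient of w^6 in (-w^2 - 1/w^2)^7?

General term: C(7,j)·(-w^2)^j·(-1/w^2)^(7-j), with w-exponent 2j − 2(7−j) = 4j − 14.
Set 4j − 14 = 6: j = 5.
C(7,5) = 21; (-1)^5 = -1; (-1)^2 = 1.
Coefficient = 21 · (-1) · 1 = -21.

-21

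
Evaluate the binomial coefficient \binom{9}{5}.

C(9,5) = C(9,4) by symmetry.
C(9,4) = (9·8·7·6) / 4! = 3024 / 24 = 126.

126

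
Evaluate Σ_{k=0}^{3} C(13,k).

1 + 13 + 78 + 286 = 378.

378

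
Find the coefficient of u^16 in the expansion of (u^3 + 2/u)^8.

112

General term: C(8,j)·(u^3)^j·(2/u)^(8-j), with u-exponent 3j − 1(8−j) = 4j − 8.
Set 4j − 8 = 16: j = 6.
C(8,6) = 28; 1^6 = 1; 2^2 = 4.
Coefficient = 28 · 1 · 4 = 112.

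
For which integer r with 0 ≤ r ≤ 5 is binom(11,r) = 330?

4

C(11,r) increases on 0 ≤ r ≤ 5. C(11,3) = 165 and C(11,4) = 330, so r = 4.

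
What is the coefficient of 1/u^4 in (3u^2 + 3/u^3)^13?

2735858268

General term: C(13,j)·(3u^2)^j·(3/u^3)^(13-j), with u-exponent 2j − 3(13−j) = 5j − 39.
Set 5j − 39 = -4: j = 7.
C(13,7) = 1716; 3^7 = 2187; 3^6 = 729.
Coefficient = 1716 · 2187 · 729 = 2735858268.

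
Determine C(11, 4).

330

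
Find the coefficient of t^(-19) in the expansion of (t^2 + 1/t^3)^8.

General term: C(8,j)·(t^2)^j·(1/t^3)^(8-j), with t-exponent 2j − 3(8−j) = 5j − 24.
Set 5j − 24 = -19: j = 1.
C(8,1) = 8; 1^1 = 1; 1^7 = 1.
Coefficient = 8 · 1 · 1 = 8.

8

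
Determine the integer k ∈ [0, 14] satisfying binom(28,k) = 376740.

6

C(28,k) increases on 0 ≤ k ≤ 14. C(28,5) = 98280 and C(28,6) = 376740, so k = 6.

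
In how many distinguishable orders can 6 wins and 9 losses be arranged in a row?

Choose positions for the wins: C(15,6) = 5005.

5005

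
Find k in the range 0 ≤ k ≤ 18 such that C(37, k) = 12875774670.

C(37,k) increases on 0 ≤ k ≤ 18. C(37,15) = 9364199760 and C(37,16) = 12875774670, so k = 16.

16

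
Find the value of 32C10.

64512240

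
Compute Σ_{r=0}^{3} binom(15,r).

576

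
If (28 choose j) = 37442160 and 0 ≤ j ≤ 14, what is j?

13

C(28,j) increases on 0 ≤ j ≤ 14. C(28,12) = 30421755 and C(28,13) = 37442160, so j = 13.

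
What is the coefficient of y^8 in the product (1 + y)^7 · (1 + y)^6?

1287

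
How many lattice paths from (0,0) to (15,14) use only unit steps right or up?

77558760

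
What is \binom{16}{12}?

C(16,12) = C(16,4) by symmetry.
C(16,4) = (16·15·14·13) / 4! = 43680 / 24 = 1820.

1820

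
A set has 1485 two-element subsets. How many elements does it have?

n(n−1)/2 = 1485 ⇒ n(n−1) = 2970. Since 55·54 = 2970, n = 55.

55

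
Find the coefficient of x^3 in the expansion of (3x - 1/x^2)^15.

241805655

General term: C(15,j)·(3x)^j·(-1/x^2)^(15-j), with x-exponent 1j − 2(15−j) = 3j − 30.
Set 3j − 30 = 3: j = 11.
C(15,11) = 1365; 3^11 = 177147; (-1)^4 = 1.
Coefficient = 1365 · 177147 · 1 = 241805655.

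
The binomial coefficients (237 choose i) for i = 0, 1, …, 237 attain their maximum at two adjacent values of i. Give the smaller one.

For odd n = 237, C(237,i) peaks at i = (n−1)/2 and (n+1)/2; the smaller is 118.

118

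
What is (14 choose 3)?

364

C(14,3) = (14·13·12) / 3! = 2184 / 6 = 364.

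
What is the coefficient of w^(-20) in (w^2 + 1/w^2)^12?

12

General term: C(12,j)·(w^2)^j·(1/w^2)^(12-j), with w-exponent 2j − 2(12−j) = 4j − 24.
Set 4j − 24 = -20: j = 1.
C(12,1) = 12; 1^1 = 1; 1^11 = 1.
Coefficient = 12 · 1 · 1 = 12.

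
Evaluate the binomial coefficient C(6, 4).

C(6,4) = C(6,2) by symmetry.
C(6,2) = (6·5) / 2! = 30 / 2 = 15.

15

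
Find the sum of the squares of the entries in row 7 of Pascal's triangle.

Σ C(7,k)² is the coefficient of x^7 in (1+x)^7(1+x)^7 = (1+x)^14, i.e. C(14,7) = 3432.

3432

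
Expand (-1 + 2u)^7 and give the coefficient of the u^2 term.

-84

The general term is C(7,j)·(-1)^j·(2u)^(7-j); the u^2 term has j = 5.
C(7,5) = 21.
Coefficient = C(7,5) · (-1)^5 · 2^2 = 21 · (-1) · 4 = -84.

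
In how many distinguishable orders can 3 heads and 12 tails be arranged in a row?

Choose positions for the heads: C(15,3) = 455.

455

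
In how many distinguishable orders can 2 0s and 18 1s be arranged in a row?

Choose positions for the 0s: C(20,2) = 190.

190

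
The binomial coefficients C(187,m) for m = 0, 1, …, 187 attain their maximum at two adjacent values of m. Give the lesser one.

93

For odd n = 187, C(187,m) peaks at m = (n−1)/2 and (n+1)/2; the lesser is 93.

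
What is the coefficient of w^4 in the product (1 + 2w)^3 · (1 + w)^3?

66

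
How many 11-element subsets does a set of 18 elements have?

31824

C(18,11) = C(18,7) by symmetry.
C(18,7) = (18·17·16·15·14·13·12) / 7! = 160392960 / 5040 = 31824.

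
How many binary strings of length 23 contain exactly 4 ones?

Choose the 4 positions: C(23,4) = 8855.

8855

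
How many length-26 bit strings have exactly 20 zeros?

230230

Choose the 20 positions: C(26,20) = 230230.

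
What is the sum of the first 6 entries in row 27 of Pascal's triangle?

101584

1 + 27 + 351 + 2925 + 17550 + 80730 = 101584.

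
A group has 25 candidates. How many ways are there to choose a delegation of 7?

480700

This is C(25,7) = 480700.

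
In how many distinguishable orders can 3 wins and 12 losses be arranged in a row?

Choose positions for the wins: C(15,3) = 455.

455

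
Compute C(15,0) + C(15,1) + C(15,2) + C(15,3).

576

1 + 15 + 105 + 455 = 576.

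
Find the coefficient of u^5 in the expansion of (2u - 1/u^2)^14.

-745472

General term: C(14,j)·(2u)^j·(-1/u^2)^(14-j), with u-exponent 1j − 2(14−j) = 3j − 28.
Set 3j − 28 = 5: j = 11.
C(14,11) = 364; 2^11 = 2048; (-1)^3 = -1.
Coefficient = 364 · 2048 · (-1) = -745472.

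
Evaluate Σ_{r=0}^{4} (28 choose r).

1 + 28 + 378 + 3276 + 20475 = 24158.

24158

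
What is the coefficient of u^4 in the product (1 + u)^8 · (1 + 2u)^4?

Coefficient of u^4 = Σ_{j} C(8,j)·1^j·C(4,4-j)·2^(4-j) for j from 0 to 4.
= 16 + 256 + 672 + 448 + 70 = 1462.

1462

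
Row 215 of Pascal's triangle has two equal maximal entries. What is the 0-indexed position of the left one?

For odd n = 215, C(215,r) peaks at r = (n−1)/2 and (n+1)/2; the smaller is 107.

107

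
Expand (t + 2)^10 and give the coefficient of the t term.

5120

The general term is C(10,j)·(t)^j·(2)^(10-j); the t^1 term has j = 1.
C(10,1) = 10.
Coefficient = C(10,1) · 2^9 = 10 · 512 = 5120.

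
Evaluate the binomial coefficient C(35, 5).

C(35,5) = (35·34·33·32·31) / 5! = 38955840 / 120 = 324632.

324632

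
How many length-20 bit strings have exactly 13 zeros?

Choose the 13 positions: C(20,13) = 77520.

77520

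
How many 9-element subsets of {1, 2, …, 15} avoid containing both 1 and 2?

All 9-subsets: C(15,9) = 5005. Those containing both fixed elements: C(13,7) = 1716.
5005 − 1716 = 3289.

3289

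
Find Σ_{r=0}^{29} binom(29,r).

536870912

The entries of row 29 sum to 2^29 = 536870912.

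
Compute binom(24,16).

735471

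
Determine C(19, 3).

969

C(19,3) = (19·18·17) / 3! = 5814 / 6 = 969.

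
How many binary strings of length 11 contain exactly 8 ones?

Choose the 8 positions: C(11,8) = 165.

165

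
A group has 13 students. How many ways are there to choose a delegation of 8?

1287

This is C(13,8) = 1287.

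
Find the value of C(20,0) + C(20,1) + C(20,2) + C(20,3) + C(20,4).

1 + 20 + 190 + 1140 + 4845 = 6196.

6196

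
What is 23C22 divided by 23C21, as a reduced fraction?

C(n,k+1)/C(n,k) = (n−k)/(k+1) = (23−21)/(21+1) = 2/22 = 1/11.

1/11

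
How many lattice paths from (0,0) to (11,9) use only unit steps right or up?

167960

Each path is a sequence of 20 steps with 11 rights: C(20,11) = 167960.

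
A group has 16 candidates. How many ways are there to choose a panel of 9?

11440

This is C(16,9) = 11440.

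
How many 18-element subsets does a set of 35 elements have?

C(35,18) = C(35,17) by symmetry.
C(35,17) = (35·34·33·32·31·30·29·28·27·26·25·24·23·22·21·20·19) / 17! = 1613955767240110694400000 / 355687428096000 = 4537567650.

4537567650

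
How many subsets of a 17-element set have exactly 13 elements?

2380

Choose the 13 positions: C(17,13) = 2380.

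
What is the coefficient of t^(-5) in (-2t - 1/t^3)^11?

General term: C(11,j)·(-2t)^j·(-1/t^3)^(11-j), with t-exponent 1j − 3(11−j) = 4j − 33.
Set 4j − 33 = -5: j = 7.
C(11,7) = 330; (-2)^7 = -128; (-1)^4 = 1.
Coefficient = 330 · (-128) · 1 = -42240.

-42240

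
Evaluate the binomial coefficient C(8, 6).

28

C(8,6) = C(8,2) by symmetry.
C(8,2) = (8·7) / 2! = 56 / 2 = 28.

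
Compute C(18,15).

816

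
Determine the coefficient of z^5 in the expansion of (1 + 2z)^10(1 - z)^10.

Coefficient of z^5 = Σ_{j} C(10,j)·2^j·C(10,5-j)·(-1)^(5-j) for j from 0 to 5.
= (-252) + 4200 + (-21600) + 43200 + (-33600) + 8064 = 12.

12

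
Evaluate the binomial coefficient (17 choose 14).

680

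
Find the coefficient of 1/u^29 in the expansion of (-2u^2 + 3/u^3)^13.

General term: C(13,j)·(-2u^2)^j·(3/u^3)^(13-j), with u-exponent 2j − 3(13−j) = 5j − 39.
Set 5j − 39 = -29: j = 2.
C(13,2) = 78; (-2)^2 = 4; 3^11 = 177147.
Coefficient = 78 · 4 · 177147 = 55269864.

55269864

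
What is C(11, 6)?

462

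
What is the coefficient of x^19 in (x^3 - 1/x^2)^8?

General term: C(8,j)·(x^3)^j·(-1/x^2)^(8-j), with x-exponent 3j − 2(8−j) = 5j − 16.
Set 5j − 16 = 19: j = 7.
C(8,7) = 8; 1^7 = 1; (-1)^1 = -1.
Coefficient = 8 · 1 · (-1) = -8.

-8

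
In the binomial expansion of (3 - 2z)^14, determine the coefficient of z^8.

560431872

The general term is C(14,j)·(3)^j·(-2z)^(14-j); the z^8 term has j = 6.
C(14,6) = 3003.
Coefficient = C(14,6) · 3^6 · (-2)^8 = 3003 · 729 · 256 = 560431872.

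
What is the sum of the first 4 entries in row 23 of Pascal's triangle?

1 + 23 + 253 + 1771 = 2048.

2048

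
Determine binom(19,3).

C(19,3) = (19·18·17) / 3! = 5814 / 6 = 969.

969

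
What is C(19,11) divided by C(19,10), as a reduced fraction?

C(n,k+1)/C(n,k) = (n−k)/(k+1) = (19−10)/(10+1) = 9/11.

9/11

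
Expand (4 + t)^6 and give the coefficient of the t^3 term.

The general term is C(6,j)·(4)^j·(t)^(6-j); the t^3 term has j = 3.
C(6,3) = 20.
Coefficient = C(6,3) · 4^3 = 20 · 64 = 1280.

1280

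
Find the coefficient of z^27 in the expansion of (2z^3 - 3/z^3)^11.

General term: C(11,j)·(2z^3)^j·(-3/z^3)^(11-j), with z-exponent 3j − 3(11−j) = 6j − 33.
Set 6j − 33 = 27: j = 10.
C(11,10) = 11; 2^10 = 1024; (-3)^1 = -3.
Coefficient = 11 · 1024 · (-3) = -33792.

-33792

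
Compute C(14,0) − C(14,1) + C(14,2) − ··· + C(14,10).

The partial alternating sum Σ_{k=0}^{10} (−1)^k C(14,k) = (−1)^10 C(13,10) = 286.

286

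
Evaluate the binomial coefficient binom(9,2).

C(9,2) = (9·8) / 2! = 72 / 2 = 36.

36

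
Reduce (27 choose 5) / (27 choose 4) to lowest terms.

23/5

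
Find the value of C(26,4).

14950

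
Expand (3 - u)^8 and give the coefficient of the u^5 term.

-1512

The general term is C(8,j)·(3)^j·(-u)^(8-j); the u^5 term has j = 3.
C(8,3) = 56.
Coefficient = C(8,3) · 3^3 · (-1)^5 = 56 · 27 · (-1) = -1512.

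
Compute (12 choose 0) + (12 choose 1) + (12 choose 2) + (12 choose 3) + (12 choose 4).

1 + 12 + 66 + 220 + 495 = 794.

794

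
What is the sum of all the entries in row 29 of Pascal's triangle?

536870912

The entries of row 29 sum to 2^29 = 536870912.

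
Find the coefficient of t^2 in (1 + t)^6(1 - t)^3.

Coefficient of t^2 = Σ_{j} C(6,j)·1^j·C(3,2-j)·(-1)^(2-j) for j from 0 to 2.
= 3 + (-18) + 15 = 0.

0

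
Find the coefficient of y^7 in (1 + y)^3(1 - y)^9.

-36

Coefficient of y^7 = Σ_{j} C(3,j)·1^j·C(9,7-j)·(-1)^(7-j) for j from 0 to 3.
= (-36) + 252 + (-378) + 126 = -36.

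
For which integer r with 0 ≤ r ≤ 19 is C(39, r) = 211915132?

9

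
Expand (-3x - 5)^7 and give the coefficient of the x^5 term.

The general term is C(7,j)·(-3x)^j·(-5)^(7-j); the x^5 term has j = 5.
C(7,5) = 21.
Coefficient = C(7,5) · (-3)^5 · (-5)^2 = 21 · (-243) · 25 = -127575.

-127575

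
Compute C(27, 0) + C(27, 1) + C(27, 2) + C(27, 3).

1 + 27 + 351 + 2925 = 3304.

3304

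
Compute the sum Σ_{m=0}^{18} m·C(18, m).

Since m·C(18,m) = 18·C(17,m−1), the sum is 18·2^17 = 18·131072 = 2359296.

2359296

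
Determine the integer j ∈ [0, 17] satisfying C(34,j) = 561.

2

C(34,j) increases on 0 ≤ j ≤ 17. C(34,1) = 34 and C(34,2) = 561, so j = 2.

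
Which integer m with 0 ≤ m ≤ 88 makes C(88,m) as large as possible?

44

C(88,m) is maximized at m = 88/2 = 44.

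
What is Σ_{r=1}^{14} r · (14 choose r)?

114688

Since r·C(14,r) = 14·C(13,r−1), the sum is 14·2^13 = 14·8192 = 114688.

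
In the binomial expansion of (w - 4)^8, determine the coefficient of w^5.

The general term is C(8,j)·(w)^j·(-4)^(8-j); the w^5 term has j = 5.
C(8,5) = 56.
Coefficient = C(8,5) · (-4)^3 = 56 · (-64) = -3584.

-3584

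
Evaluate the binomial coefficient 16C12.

1820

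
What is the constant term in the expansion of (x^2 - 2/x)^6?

General term: C(6,j)·(x^2)^j·(-2/x)^(6-j), with x-exponent 2j − 1(6−j) = 3j − 6.
Set 3j − 6 = 0: j = 2.
C(6,2) = 15; 1^2 = 1; (-2)^4 = 16.
Coefficient = 15 · 1 · 16 = 240.

240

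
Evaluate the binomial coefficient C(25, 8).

C(25,8) = (25·24·23·22·21·20·19·18) / 8! = 43609104000 / 40320 = 1081575.

1081575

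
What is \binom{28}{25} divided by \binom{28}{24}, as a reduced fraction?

4/25

C(n,k+1)/C(n,k) = (n−k)/(k+1) = (28−24)/(24+1) = 4/25.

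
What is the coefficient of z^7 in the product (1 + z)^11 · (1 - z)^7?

-56

Coefficient of z^7 = Σ_{j} C(11,j)·1^j·C(7,7-j)·(-1)^(7-j) for j from 0 to 7.
= (-1) + 77 + (-1155) + 5775 + (-11550) + 9702 + (-3234) + 330 = -56.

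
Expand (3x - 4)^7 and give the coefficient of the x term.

The general term is C(7,j)·(3x)^j·(-4)^(7-j); the x^1 term has j = 1.
C(7,1) = 7.
Coefficient = C(7,1) · 3^1 · (-4)^6 = 7 · 3 · 4096 = 86016.

86016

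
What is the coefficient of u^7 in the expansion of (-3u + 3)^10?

The general term is C(10,j)·(-3u)^j·(3)^(10-j); the u^7 term has j = 7.
C(10,7) = 120.
Coefficient = C(10,7) · (-3)^7 · 3^3 = 120 · (-2187) · 27 = -7085880.

-7085880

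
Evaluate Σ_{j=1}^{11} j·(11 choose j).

Differentiating (1+x)^11 and setting x=1: Σ j·C(11,j) = 11·2^10 = 11264.

11264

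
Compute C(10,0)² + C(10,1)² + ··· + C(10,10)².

184756

By Vandermonde's identity, Σ C(10,i)² = C(20,10) = 184756.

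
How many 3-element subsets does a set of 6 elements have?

20

C(6,3) = (6·5·4) / 3! = 120 / 6 = 20.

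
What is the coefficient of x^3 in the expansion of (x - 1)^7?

The general term is C(7,j)·(x)^j·(-1)^(7-j); the x^3 term has j = 3.
C(7,3) = 35.
Coefficient = C(7,3) = 35.

35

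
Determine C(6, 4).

C(6,4) = C(6,2) by symmetry.
C(6,2) = (6·5) / 2! = 30 / 2 = 15.

15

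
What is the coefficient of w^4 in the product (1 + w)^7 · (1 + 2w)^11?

19945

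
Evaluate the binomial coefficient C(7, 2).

C(7,2) = (7·6) / 2! = 42 / 2 = 21.

21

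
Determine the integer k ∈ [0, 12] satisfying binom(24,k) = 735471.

8

C(24,k) increases on 0 ≤ k ≤ 12. C(24,7) = 346104 and C(24,8) = 735471, so k = 8.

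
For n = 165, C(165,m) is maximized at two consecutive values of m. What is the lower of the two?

82

For odd n = 165, C(165,m) peaks at m = (n−1)/2 and (n+1)/2; the lower is 82.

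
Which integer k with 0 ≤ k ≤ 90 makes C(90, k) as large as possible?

45

C(90,k) is maximized at k = 90/2 = 45.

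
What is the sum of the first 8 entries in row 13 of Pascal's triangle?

5812

1 + 13 + 78 + 286 + 715 + 1287 + 1716 + 1716 = 5812.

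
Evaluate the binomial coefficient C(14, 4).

C(14,4) = (14·13·12·11) / 4! = 24024 / 24 = 1001.

1001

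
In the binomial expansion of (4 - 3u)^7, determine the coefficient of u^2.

193536

The general term is C(7,j)·(4)^j·(-3u)^(7-j); the u^2 term has j = 5.
C(7,5) = 21.
Coefficient = C(7,5) · 4^5 · (-3)^2 = 21 · 1024 · 9 = 193536.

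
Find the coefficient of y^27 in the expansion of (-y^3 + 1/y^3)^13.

-78

General term: C(13,j)·(-y^3)^j·(1/y^3)^(13-j), with y-exponent 3j − 3(13−j) = 6j − 39.
Set 6j − 39 = 27: j = 11.
C(13,11) = 78; (-1)^11 = -1; 1^2 = 1.
Coefficient = 78 · (-1) · 1 = -78.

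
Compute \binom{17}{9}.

24310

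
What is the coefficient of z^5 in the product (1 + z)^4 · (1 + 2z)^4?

Coefficient of z^5 = Σ_{j} C(4,j)·1^j·C(4,5-j)·2^(5-j) for j from 1 to 4.
= 64 + 192 + 96 + 8 = 360.

360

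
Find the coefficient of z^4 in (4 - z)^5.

The general term is C(5,j)·(4)^j·(-z)^(5-j); the z^4 term has j = 1.
C(5,1) = 5.
Coefficient = C(5,1) · 4^1 = 5 · 4 = 20.

20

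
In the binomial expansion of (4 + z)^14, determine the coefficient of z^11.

23296

The general term is C(14,j)·(4)^j·(z)^(14-j); the z^11 term has j = 3.
C(14,3) = 364.
Coefficient = C(14,3) · 4^3 = 364 · 64 = 23296.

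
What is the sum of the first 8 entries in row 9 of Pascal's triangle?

502

1 + 9 + 36 + 84 + 126 + 126 + 84 + 36 = 502.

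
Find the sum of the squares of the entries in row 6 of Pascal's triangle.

924

By Vandermonde's identity, Σ C(6,k)² = C(12,6) = 924.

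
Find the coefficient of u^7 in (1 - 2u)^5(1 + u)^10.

Coefficient of u^7 = Σ_{j} C(5,j)·(-2)^j·C(10,7-j)·1^(7-j) for j from 0 to 5.
= 120 + (-2100) + 10080 + (-16800) + 9600 + (-1440) = -540.

-540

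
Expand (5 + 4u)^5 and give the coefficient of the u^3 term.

16000

The general term is C(5,j)·(5)^j·(4u)^(5-j); the u^3 term has j = 2.
C(5,2) = 10.
Coefficient = C(5,2) · 5^2 · 4^3 = 10 · 25 · 64 = 16000.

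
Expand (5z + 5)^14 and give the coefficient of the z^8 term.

The general term is C(14,j)·(5z)^j·(5)^(14-j); the z^8 term has j = 8.
C(14,8) = 3003.
Coefficient = C(14,8) · 5^8 · 5^6 = 3003 · 390625 · 15625 = 18328857421875.

18328857421875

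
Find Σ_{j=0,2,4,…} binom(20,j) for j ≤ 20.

Even-j terms of row 20 sum to 2^19 = 524288.

524288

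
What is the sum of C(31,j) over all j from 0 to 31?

The entries of row 31 sum to 2^31 = 2147483648.

2147483648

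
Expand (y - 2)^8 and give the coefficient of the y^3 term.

The general term is C(8,j)·(y)^j·(-2)^(8-j); the y^3 term has j = 3.
C(8,3) = 56.
Coefficient = C(8,3) · (-2)^5 = 56 · (-32) = -1792.

-1792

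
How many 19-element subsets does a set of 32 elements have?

347373600

C(32,19) = C(32,13) by symmetry.
C(32,13) = (32·31·30·29·28·27·26·25·24·23·22·21·20) / 13! = 2163102632570880000 / 6227020800 = 347373600.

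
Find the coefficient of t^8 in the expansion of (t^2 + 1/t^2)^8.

28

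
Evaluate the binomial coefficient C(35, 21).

2319959400

C(35,21) = C(35,14) by symmetry.
C(35,14) = (35·34·33·32·31·30·29·28·27·26·25·24·23·22) / 14! = 202250096145377280000 / 87178291200 = 2319959400.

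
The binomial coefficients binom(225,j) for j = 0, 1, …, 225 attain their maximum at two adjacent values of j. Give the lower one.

For odd n = 225, C(225,j) peaks at j = (n−1)/2 and (n+1)/2; the lower is 112.

112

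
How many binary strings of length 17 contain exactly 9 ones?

24310

Choose the 9 positions: C(17,9) = 24310.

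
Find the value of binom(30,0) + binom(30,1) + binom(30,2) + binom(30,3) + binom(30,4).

1 + 30 + 435 + 4060 + 27405 = 31931.

31931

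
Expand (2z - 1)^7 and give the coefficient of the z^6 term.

-448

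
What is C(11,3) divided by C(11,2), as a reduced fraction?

3

C(n,k+1)/C(n,k) = (n−k)/(k+1) = (11−2)/(2+1) = 9/3 = 3.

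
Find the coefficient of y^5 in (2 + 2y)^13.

The general term is C(13,j)·(2)^j·(2y)^(13-j); the y^5 term has j = 8.
C(13,8) = 1287.
Coefficient = C(13,8) · 2^8 · 2^5 = 1287 · 256 · 32 = 10543104.

10543104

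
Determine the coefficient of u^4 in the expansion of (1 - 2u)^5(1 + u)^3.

Coefficient of u^4 = Σ_{j} C(5,j)·(-2)^j·C(3,4-j)·1^(4-j) for j from 1 to 4.
= (-10) + 120 + (-240) + 80 = -50.

-50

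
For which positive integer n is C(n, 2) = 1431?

n(n−1)/2 = 1431 ⇒ n(n−1) = 2862. Since 54·53 = 2862, n = 54.

54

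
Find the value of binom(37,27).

C(37,27) = C(37,10) by symmetry.
C(37,10) = (37·36·35·34·33·32·31·30·29·28) / 10! = 1264020397516800 / 3628800 = 348330136.

348330136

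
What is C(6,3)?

20

C(6,3) = (6·5·4) / 3! = 120 / 6 = 20.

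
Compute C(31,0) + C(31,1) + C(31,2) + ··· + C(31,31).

The entries of row 31 sum to 2^31 = 2147483648.

2147483648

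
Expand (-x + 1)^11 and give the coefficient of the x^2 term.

55

The general term is C(11,j)·(-x)^j·(1)^(11-j); the x^2 term has j = 2.
C(11,2) = 55.
Coefficient = C(11,2) = 55.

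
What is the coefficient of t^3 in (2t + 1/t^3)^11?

28160

General term: C(11,j)·(2t)^j·(1/t^3)^(11-j), with t-exponent 1j − 3(11−j) = 4j − 33.
Set 4j − 33 = 3: j = 9.
C(11,9) = 55; 2^9 = 512; 1^2 = 1.
Coefficient = 55 · 512 · 1 = 28160.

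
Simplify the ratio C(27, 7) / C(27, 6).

3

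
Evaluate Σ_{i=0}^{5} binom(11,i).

1 + 11 + 55 + 165 + 330 + 462 = 1024.

1024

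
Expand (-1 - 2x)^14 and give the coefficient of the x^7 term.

The general term is C(14,j)·(-1)^j·(-2x)^(14-j); the x^7 term has j = 7.
C(14,7) = 3432.
Coefficient = C(14,7) · (-1)^7 · (-2)^7 = 3432 · (-1) · (-128) = 439296.

439296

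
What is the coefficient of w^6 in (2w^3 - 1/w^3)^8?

General term: C(8,j)·(2w^3)^j·(-1/w^3)^(8-j), with w-exponent 3j − 3(8−j) = 6j − 24.
Set 6j − 24 = 6: j = 5.
C(8,5) = 56; 2^5 = 32; (-1)^3 = -1.
Coefficient = 56 · 32 · (-1) = -1792.

-1792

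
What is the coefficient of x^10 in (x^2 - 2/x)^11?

General term: C(11,j)·(x^2)^j·(-2/x)^(11-j), with x-exponent 2j − 1(11−j) = 3j − 11.
Set 3j − 11 = 10: j = 7.
C(11,7) = 330; 1^7 = 1; (-2)^4 = 16.
Coefficient = 330 · 1 · 16 = 5280.

5280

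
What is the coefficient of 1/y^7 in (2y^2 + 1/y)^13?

312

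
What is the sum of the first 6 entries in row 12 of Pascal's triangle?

1 + 12 + 66 + 220 + 495 + 792 = 1586.

1586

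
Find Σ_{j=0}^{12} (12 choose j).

Setting x = 1 in (1+x)^12 gives Σ C(12,j) = 2^12 = 4096.

4096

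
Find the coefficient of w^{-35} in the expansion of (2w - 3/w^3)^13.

13817466

General term: C(13,j)·(2w)^j·(-3/w^3)^(13-j), with w-exponent 1j − 3(13−j) = 4j − 39.
Set 4j − 39 = -35: j = 1.
C(13,1) = 13; 2^1 = 2; (-3)^12 = 531441.
Coefficient = 13 · 2 · 531441 = 13817466.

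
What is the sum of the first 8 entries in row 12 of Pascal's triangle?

3302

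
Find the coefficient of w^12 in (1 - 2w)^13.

53248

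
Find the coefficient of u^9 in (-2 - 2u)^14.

The general term is C(14,j)·(-2)^j·(-2u)^(14-j); the u^9 term has j = 5.
C(14,5) = 2002.
Coefficient = C(14,5) · (-2)^5 · (-2)^9 = 2002 · (-32) · (-512) = 32800768.

32800768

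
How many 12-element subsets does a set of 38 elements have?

2707475148

C(38,12) = (38·37·36·35·34·33·32·31·30·29·28·27) / 12! = 1296884927852236800 / 479001600 = 2707475148.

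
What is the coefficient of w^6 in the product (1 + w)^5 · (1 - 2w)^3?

-26

Coefficient of w^6 = Σ_{j} C(5,j)·1^j·C(3,6-j)·(-2)^(6-j) for j from 3 to 5.
= (-80) + 60 + (-6) = -26.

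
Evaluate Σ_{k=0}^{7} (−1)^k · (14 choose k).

-1716

The partial alternating sum Σ_{k=0}^{7} (−1)^k C(14,k) = (−1)^7 C(13,7) = -1716.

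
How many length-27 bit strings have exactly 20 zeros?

888030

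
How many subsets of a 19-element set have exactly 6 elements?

Choose the 6 positions: C(19,6) = 27132.

27132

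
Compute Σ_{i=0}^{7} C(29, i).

1 + 29 + 406 + 3654 + 23751 + 118755 + 475020 + 1560780 = 2182396.

2182396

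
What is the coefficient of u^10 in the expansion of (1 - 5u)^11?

The general term is C(11,j)·(1)^j·(-5u)^(11-j); the u^10 term has j = 1.
C(11,1) = 11.
Coefficient = C(11,1) · (-5)^10 = 11 · 9765625 = 107421875.

107421875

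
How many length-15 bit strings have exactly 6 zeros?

5005

Choose the 6 positions: C(15,6) = 5005.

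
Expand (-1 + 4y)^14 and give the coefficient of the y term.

The general term is C(14,j)·(-1)^j·(4y)^(14-j); the y^1 term has j = 13.
C(14,13) = 14.
Coefficient = C(14,13) · (-1)^13 · 4^1 = 14 · (-1) · 4 = -56.

-56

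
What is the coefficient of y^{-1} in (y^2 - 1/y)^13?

General term: C(13,j)·(y^2)^j·(-1/y)^(13-j), with y-exponent 2j − 1(13−j) = 3j − 13.
Set 3j − 13 = -1: j = 4.
C(13,4) = 715; 1^4 = 1; (-1)^9 = -1.
Coefficient = 715 · 1 · (-1) = -715.

-715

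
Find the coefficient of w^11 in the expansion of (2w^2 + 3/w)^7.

1344

General term: C(7,j)·(2w^2)^j·(3/w)^(7-j), with w-exponent 2j − 1(7−j) = 3j − 7.
Set 3j − 7 = 11: j = 6.
C(7,6) = 7; 2^6 = 64; 3^1 = 3.
Coefficient = 7 · 64 · 3 = 1344.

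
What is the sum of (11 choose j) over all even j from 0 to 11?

Even-j terms of row 11 sum to 2^10 = 1024.

1024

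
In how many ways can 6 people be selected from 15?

This is C(15,6) = 5005.

5005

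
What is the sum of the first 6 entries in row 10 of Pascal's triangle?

638

1 + 10 + 45 + 120 + 210 + 252 = 638.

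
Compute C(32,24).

C(32,24) = C(32,8) by symmetry.
C(32,8) = (32·31·30·29·28·27·26·25) / 8! = 424097856000 / 40320 = 10518300.

10518300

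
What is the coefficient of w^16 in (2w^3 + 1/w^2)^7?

448

General term: C(7,j)·(2w^3)^j·(1/w^2)^(7-j), with w-exponent 3j − 2(7−j) = 5j − 14.
Set 5j − 14 = 16: j = 6.
C(7,6) = 7; 2^6 = 64; 1^1 = 1.
Coefficient = 7 · 64 · 1 = 448.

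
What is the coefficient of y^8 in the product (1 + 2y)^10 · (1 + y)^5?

Coefficient of y^8 = Σ_{j} C(10,j)·2^j·C(5,8-j)·1^(8-j) for j from 3 to 8.
= 960 + 16800 + 80640 + 134400 + 76800 + 11520 = 321120.

321120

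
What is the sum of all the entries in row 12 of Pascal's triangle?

The entries of row 12 sum to 2^12 = 4096.

4096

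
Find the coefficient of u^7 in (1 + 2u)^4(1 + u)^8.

4712

Coefficient of u^7 = Σ_{j} C(4,j)·2^j·C(8,7-j)·1^(7-j) for j from 0 to 4.
= 8 + 224 + 1344 + 2240 + 896 = 4712.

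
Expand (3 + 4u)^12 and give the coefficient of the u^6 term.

The general term is C(12,j)·(3)^j·(4u)^(12-j); the u^6 term has j = 6.
C(12,6) = 924.
Coefficient = C(12,6) · 3^6 · 4^6 = 924 · 729 · 4096 = 2759049216.

2759049216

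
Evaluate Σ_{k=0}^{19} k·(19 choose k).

4980736

Differentiating (1+x)^19 and setting x=1: Σ k·C(19,k) = 19·2^18 = 4980736.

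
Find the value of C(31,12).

141120525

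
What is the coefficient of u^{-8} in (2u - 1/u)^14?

General term: C(14,j)·(2u)^j·(-1/u)^(14-j), with u-exponent 1j − 1(14−j) = 2j − 14.
Set 2j − 14 = -8: j = 3.
C(14,3) = 364; 2^3 = 8; (-1)^11 = -1.
Coefficient = 364 · 8 · (-1) = -2912.

-2912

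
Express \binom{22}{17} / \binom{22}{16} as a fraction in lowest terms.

C(n,k+1)/C(n,k) = (n−k)/(k+1) = (22−16)/(16+1) = 6/17.

6/17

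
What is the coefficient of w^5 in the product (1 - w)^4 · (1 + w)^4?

Coefficient of w^5 = Σ_{j} C(4,j)·(-1)^j·C(4,5-j)·1^(5-j) for j from 1 to 4.
= (-4) + 24 + (-24) + 4 = 0.

0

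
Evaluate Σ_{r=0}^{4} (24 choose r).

12951

1 + 24 + 276 + 2024 + 10626 = 12951.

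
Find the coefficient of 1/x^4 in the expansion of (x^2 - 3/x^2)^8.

-13608

General term: C(8,j)·(x^2)^j·(-3/x^2)^(8-j), with x-exponent 2j − 2(8−j) = 4j − 16.
Set 4j − 16 = -4: j = 3.
C(8,3) = 56; 1^3 = 1; (-3)^5 = -243.
Coefficient = 56 · 1 · (-243) = -13608.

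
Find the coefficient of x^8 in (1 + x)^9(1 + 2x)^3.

Coefficient of x^8 = Σ_{j} C(9,j)·1^j·C(3,8-j)·2^(8-j) for j from 5 to 8.
= 1008 + 1008 + 216 + 9 = 2241.

2241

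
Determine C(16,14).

C(16,14) = C(16,2) by symmetry.
C(16,2) = (16·15) / 2! = 240 / 2 = 120.

120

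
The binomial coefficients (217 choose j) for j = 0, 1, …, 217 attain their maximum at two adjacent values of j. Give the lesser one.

108

For odd n = 217, C(217,j) peaks at j = (n−1)/2 and (n+1)/2; the lesser is 108.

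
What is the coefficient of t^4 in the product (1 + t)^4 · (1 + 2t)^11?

Coefficient of t^4 = Σ_{j} C(4,j)·1^j·C(11,4-j)·2^(4-j) for j from 0 to 4.
= 5280 + 5280 + 1320 + 88 + 1 = 11969.

11969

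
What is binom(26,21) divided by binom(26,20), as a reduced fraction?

2/7

C(n,k+1)/C(n,k) = (n−k)/(k+1) = (26−20)/(20+1) = 6/21 = 2/7.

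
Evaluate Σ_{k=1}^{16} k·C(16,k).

Since k·C(16,k) = 16·C(15,k−1), the sum is 16·2^15 = 16·32768 = 524288.

524288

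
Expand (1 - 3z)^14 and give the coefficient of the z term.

The general term is C(14,j)·(1)^j·(-3z)^(14-j); the z^1 term has j = 13.
C(14,13) = 14.
Coefficient = C(14,13) · (-3)^1 = 14 · (-3) = -42.

-42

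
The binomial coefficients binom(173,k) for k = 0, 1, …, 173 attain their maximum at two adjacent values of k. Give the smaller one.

For odd n = 173, C(173,k) peaks at k = (n−1)/2 and (n+1)/2; the smaller is 86.

86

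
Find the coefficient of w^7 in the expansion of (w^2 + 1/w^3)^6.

6

General term: C(6,j)·(w^2)^j·(1/w^3)^(6-j), with w-exponent 2j − 3(6−j) = 5j − 18.
Set 5j − 18 = 7: j = 5.
C(6,5) = 6; 1^5 = 1; 1^1 = 1.
Coefficient = 6 · 1 · 1 = 6.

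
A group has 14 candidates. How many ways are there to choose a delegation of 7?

3432

This is C(14,7) = 3432.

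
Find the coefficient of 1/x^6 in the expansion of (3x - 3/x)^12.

-116917020

General term: C(12,j)·(3x)^j·(-3/x)^(12-j), with x-exponent 1j − 1(12−j) = 2j − 12.
Set 2j − 12 = -6: j = 3.
C(12,3) = 220; 3^3 = 27; (-3)^9 = -19683.
Coefficient = 220 · 27 · (-19683) = -116917020.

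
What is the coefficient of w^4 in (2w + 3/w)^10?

General term: C(10,j)·(2w)^j·(3/w)^(10-j), with w-exponent 1j − 1(10−j) = 2j − 10.
Set 2j − 10 = 4: j = 7.
C(10,7) = 120; 2^7 = 128; 3^3 = 27.
Coefficient = 120 · 128 · 27 = 414720.

414720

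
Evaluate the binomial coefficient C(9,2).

36

C(9,2) = (9·8) / 2! = 72 / 2 = 36.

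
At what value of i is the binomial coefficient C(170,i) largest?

C(170,i) is maximized at i = 170/2 = 85.

85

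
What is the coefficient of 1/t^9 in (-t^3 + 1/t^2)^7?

-7

General term: C(7,j)·(-t^3)^j·(1/t^2)^(7-j), with t-exponent 3j − 2(7−j) = 5j − 14.
Set 5j − 14 = -9: j = 1.
C(7,1) = 7; (-1)^1 = -1; 1^6 = 1.
Coefficient = 7 · (-1) · 1 = -7.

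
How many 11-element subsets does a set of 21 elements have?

352716

C(21,11) = C(21,10) by symmetry.
C(21,10) = (21·20·19·18·17·16·15·14·13·12) / 10! = 1279935820800 / 3628800 = 352716.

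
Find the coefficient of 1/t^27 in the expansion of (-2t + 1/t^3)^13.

-2288

General term: C(13,j)·(-2t)^j·(1/t^3)^(13-j), with t-exponent 1j − 3(13−j) = 4j − 39.
Set 4j − 39 = -27: j = 3.
C(13,3) = 286; (-2)^3 = -8; 1^10 = 1.
Coefficient = 286 · (-8) · 1 = -2288.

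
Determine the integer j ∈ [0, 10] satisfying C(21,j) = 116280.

C(21,j) increases on 0 ≤ j ≤ 10. C(21,6) = 54264 and C(21,7) = 116280, so j = 7.

7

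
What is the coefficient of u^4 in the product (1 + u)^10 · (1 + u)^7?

Coefficient of u^4 = Σ_{j} C(10,j)·C(7,4-j) for j from 0 to 4.
= 35 + 350 + 945 + 840 + 210 = 2380.

2380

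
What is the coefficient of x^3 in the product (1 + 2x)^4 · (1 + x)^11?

Coefficient of x^3 = Σ_{j} C(4,j)·2^j·C(11,3-j)·1^(3-j) for j from 0 to 3.
= 165 + 440 + 264 + 32 = 901.

901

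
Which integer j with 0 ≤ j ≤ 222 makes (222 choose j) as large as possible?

111

C(222,j) is maximized at j = 222/2 = 111.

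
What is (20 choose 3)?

1140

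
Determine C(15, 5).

3003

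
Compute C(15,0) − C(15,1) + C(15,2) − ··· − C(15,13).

-14

The partial alternating sum Σ_{k=0}^{13} (−1)^k C(15,k) = (−1)^13 C(14,13) = -14.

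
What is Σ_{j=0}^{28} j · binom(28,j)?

Differentiating (1+x)^28 and setting x=1: Σ j·C(28,j) = 28·2^27 = 3758096384.

3758096384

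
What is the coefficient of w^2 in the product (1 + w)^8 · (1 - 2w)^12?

Coefficient of w^2 = Σ_{j} C(8,j)·1^j·C(12,2-j)·(-2)^(2-j) for j from 0 to 2.
= 264 + (-192) + 28 = 100.

100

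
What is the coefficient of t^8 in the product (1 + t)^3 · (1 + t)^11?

(1 + t)^3(1 + t)^11 = (1 + t)^14, so the coefficient of t^8 is C(14,8)·1^8 = 3003·1 = 3003.

3003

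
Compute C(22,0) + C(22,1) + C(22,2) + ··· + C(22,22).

Setting x = 1 in (1+x)^22 gives Σ C(22,i) = 2^22 = 4194304.

4194304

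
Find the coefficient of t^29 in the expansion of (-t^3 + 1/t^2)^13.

General term: C(13,j)·(-t^3)^j·(1/t^2)^(13-j), with t-exponent 3j − 2(13−j) = 5j − 26.
Set 5j − 26 = 29: j = 11.
C(13,11) = 78; (-1)^11 = -1; 1^2 = 1.
Coefficient = 78 · (-1) · 1 = -78.

-78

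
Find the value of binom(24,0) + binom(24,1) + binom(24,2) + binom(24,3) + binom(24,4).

12951

1 + 24 + 276 + 2024 + 10626 = 12951.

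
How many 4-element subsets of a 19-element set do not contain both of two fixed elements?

3740

All 4-subsets: C(19,4) = 3876. Those containing both fixed elements: C(17,2) = 136.
3876 − 136 = 3740.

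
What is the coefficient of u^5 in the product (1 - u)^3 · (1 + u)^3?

0

Coefficient of u^5 = Σ_{j} C(3,j)·(-1)^j·C(3,5-j)·1^(5-j) for j from 2 to 3.
= 3 + (-3) = 0.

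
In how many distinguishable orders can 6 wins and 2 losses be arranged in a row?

Choose positions for the wins: C(8,6) = 28.

28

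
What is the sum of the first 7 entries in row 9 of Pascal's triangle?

466

1 + 9 + 36 + 84 + 126 + 126 + 84 = 466.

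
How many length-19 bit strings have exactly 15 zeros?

3876

Choose the 15 positions: C(19,15) = 3876.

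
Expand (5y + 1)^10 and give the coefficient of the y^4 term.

The general term is C(10,j)·(5y)^j·(1)^(10-j); the y^4 term has j = 4.
C(10,4) = 210.
Coefficient = C(10,4) · 5^4 = 210 · 625 = 131250.

131250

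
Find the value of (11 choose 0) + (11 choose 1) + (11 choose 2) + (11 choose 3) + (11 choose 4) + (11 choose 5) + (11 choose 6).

1 + 11 + 55 + 165 + 330 + 462 + 462 = 1486.

1486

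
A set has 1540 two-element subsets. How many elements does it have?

56

n(n−1)/2 = 1540 ⇒ n(n−1) = 3080. Since 56·55 = 3080, n = 56.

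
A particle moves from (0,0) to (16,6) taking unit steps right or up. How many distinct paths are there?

74613

Each path is a sequence of 22 steps with 16 rights: C(22,16) = 74613.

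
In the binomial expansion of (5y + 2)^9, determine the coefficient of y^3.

672000

The general term is C(9,j)·(5y)^j·(2)^(9-j); the y^3 term has j = 3.
C(9,3) = 84.
Coefficient = C(9,3) · 5^3 · 2^6 = 84 · 125 · 64 = 672000.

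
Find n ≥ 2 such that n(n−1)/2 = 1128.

n(n−1)/2 = 1128 ⇒ n(n−1) = 2256. Since 48·47 = 2256, n = 48.

48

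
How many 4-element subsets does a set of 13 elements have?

715

C(13,4) = (13·12·11·10) / 4! = 17160 / 24 = 715.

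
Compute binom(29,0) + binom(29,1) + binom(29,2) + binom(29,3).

4090

1 + 29 + 406 + 3654 = 4090.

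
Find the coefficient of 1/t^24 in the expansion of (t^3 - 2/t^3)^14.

General term: C(14,j)·(t^3)^j·(-2/t^3)^(14-j), with t-exponent 3j − 3(14−j) = 6j − 42.
Set 6j − 42 = -24: j = 3.
C(14,3) = 364; 1^3 = 1; (-2)^11 = -2048.
Coefficient = 364 · 1 · (-2048) = -745472.

-745472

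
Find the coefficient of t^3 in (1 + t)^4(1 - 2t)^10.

-356

Coefficient of t^3 = Σ_{j} C(4,j)·1^j·C(10,3-j)·(-2)^(3-j) for j from 0 to 3.
= (-960) + 720 + (-120) + 4 = -356.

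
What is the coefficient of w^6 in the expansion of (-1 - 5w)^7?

-109375

The general term is C(7,j)·(-1)^j·(-5w)^(7-j); the w^6 term has j = 1.
C(7,1) = 7.
Coefficient = C(7,1) · (-1)^1 · (-5)^6 = 7 · (-1) · 15625 = -109375.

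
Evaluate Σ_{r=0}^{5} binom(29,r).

1 + 29 + 406 + 3654 + 23751 + 118755 = 146596.

146596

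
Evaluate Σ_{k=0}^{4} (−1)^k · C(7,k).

The partial alternating sum Σ_{k=0}^{4} (−1)^k C(7,k) = (−1)^4 C(6,4) = 15.

15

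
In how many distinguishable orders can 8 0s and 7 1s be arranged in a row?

6435

Choose positions for the 0s: C(15,8) = 6435.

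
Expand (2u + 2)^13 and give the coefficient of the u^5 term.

10543104

The general term is C(13,j)·(2u)^j·(2)^(13-j); the u^5 term has j = 5.
C(13,5) = 1287.
Coefficient = C(13,5) · 2^5 · 2^8 = 1287 · 32 · 256 = 10543104.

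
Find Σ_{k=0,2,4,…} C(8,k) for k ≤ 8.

Half of (1+1)^8 + (1−1)^8 gives the even-index sum: 2^7 = 128.

128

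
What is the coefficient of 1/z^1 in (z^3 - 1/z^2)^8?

-56

General term: C(8,j)·(z^3)^j·(-1/z^2)^(8-j), with z-exponent 3j − 2(8−j) = 5j − 16.
Set 5j − 16 = -1: j = 3.
C(8,3) = 56; 1^3 = 1; (-1)^5 = -1.
Coefficient = 56 · 1 · (-1) = -56.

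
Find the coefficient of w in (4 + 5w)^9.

The general term is C(9,j)·(4)^j·(5w)^(9-j); the w^1 term has j = 8.
C(9,8) = 9.
Coefficient = C(9,8) · 4^8 · 5^1 = 9 · 65536 · 5 = 2949120.

2949120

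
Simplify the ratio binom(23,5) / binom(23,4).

19/5

C(n,k+1)/C(n,k) = (n−k)/(k+1) = (23−4)/(4+1) = 19/5.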